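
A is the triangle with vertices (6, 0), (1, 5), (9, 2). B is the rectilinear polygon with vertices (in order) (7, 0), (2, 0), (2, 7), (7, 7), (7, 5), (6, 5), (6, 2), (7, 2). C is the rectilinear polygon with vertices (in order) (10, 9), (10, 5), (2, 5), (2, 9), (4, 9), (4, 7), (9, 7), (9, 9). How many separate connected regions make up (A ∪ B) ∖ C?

(A ∪ B) ∖ C is a single connected region.

1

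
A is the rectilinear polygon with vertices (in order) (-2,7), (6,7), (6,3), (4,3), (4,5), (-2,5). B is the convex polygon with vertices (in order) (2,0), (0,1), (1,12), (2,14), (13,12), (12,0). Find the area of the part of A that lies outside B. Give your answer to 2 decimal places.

4.91

|A| = 20, |A∩B| = 15.0909.
|A ∖ B| = |A| − |A∩B| = 20 − 15.0909 = 4.91.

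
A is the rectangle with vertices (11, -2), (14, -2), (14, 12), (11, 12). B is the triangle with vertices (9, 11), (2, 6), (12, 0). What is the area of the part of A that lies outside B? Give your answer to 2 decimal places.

|A| = 42, |A∩B| = 1.5333.
|A ∖ B| = |A| − |A∩B| = 42 − 1.5333 = 40.47.

40.47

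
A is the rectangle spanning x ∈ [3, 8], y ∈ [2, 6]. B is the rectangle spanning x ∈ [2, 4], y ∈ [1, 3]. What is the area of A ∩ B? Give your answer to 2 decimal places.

1.00

|A∩B|: x∈[3,4], y∈[2,3] → 1·1 = 1.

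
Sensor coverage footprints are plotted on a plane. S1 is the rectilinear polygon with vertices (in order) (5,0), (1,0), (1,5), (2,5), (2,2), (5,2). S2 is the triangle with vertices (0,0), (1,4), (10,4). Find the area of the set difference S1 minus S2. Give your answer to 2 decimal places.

5.80

|S1| = 11, |S1∩S2| = 5.2.
|S1 ∖ S2| = |S1| − |S1∩S2| = 11 − 5.2 = 5.80.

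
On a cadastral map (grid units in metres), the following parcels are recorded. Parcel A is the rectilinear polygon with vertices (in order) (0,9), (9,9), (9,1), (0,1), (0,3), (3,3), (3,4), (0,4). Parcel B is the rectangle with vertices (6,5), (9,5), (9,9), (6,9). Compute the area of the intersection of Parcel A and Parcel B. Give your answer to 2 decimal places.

12.00

The intersection is the polygon with vertices (9,9), (9,5), (6,5), (6,9).
By the shoelace formula its area is 12.00.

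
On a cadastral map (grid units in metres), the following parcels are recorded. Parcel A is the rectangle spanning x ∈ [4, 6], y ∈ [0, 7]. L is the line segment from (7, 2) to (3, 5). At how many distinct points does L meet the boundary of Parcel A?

2

The segment meets the boundary at (4,4.25), (6,2.75).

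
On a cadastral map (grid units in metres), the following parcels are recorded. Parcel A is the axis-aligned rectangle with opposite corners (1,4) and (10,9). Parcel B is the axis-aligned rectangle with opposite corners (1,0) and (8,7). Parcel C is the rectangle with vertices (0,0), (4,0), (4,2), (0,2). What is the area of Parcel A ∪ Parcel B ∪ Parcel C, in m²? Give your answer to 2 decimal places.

By inclusion–exclusion:
Individual areas: |Parcel A| = 45, |Parcel B| = 49, |Parcel C| = 8.
|Parcel A∩Parcel B|: x∈[1,8], y∈[4,7] → 7·3 = 21.
|Parcel A∩Parcel C| = 0 (no overlap).
|Parcel B∩Parcel C|: x∈[1,4], y∈[0,2] → 3·2 = 6.
|Parcel A∩Parcel B∩Parcel C| = 0.
|Parcel A ∪ Parcel B ∪ Parcel C| = 102 − 27 + 0 = 75.00.

75.00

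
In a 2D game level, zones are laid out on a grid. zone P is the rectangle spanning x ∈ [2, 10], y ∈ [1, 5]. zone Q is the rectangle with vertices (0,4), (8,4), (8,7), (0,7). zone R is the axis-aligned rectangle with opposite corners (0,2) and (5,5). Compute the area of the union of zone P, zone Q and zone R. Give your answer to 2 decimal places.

By inclusion–exclusion:
Individual areas: |zone P| = 32, |zone Q| = 24, |zone R| = 15.
|zone P∩zone Q|: x∈[2,8], y∈[4,5] → 6·1 = 6.
|zone P∩zone R|: x∈[2,5], y∈[2,5] → 3·3 = 9.
|zone Q∩zone R|: x∈[0,5], y∈[4,5] → 5·1 = 5.
|zone P∩zone Q∩zone R| = 3.
|zone P ∪ zone Q ∪ zone R| = 71 − 20 + 3 = 54.00.

54.00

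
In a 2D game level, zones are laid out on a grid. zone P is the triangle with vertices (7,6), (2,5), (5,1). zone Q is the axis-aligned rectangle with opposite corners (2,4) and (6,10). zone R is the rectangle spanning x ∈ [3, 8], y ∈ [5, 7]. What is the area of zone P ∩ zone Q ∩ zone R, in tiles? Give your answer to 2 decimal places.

1.50

The intersection is the polygon with vertices (6,5), (3,5), (3,5.2), (6,5.8).
By the shoelace formula its area is 1.50.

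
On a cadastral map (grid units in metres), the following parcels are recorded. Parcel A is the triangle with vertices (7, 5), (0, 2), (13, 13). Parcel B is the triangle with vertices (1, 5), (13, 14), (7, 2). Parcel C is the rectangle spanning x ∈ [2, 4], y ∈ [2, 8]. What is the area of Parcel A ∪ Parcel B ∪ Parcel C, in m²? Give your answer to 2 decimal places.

53.15

By inclusion–exclusion:
Individual areas: |Parcel A| = 19, |Parcel B| = 45, |Parcel C| = 12.
|Parcel A∩Parcel B| = 16.6372.
|Parcel A∩Parcel C| = 2.5055.
|Parcel B∩Parcel C| = 5.
|Parcel A∩Parcel B∩Parcel C| = 1.2945.
|Parcel A ∪ Parcel B ∪ Parcel C| = 76 − 24.1427 + 1.2945 = 53.15.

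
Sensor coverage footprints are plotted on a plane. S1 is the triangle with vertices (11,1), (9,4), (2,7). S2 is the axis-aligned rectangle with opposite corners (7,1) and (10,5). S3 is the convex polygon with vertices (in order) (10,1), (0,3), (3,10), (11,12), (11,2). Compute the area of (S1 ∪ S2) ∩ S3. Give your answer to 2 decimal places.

|S1 ∪ S2| = 15.3929.
|(S1 ∪ S2) ∩ S3| = 14.39.

14.39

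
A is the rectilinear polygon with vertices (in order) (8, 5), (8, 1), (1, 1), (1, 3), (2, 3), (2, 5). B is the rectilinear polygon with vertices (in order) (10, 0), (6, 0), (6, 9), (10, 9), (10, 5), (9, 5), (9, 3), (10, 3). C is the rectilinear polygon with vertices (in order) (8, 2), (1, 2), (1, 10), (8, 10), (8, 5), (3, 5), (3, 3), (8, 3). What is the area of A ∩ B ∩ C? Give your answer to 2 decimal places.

2.00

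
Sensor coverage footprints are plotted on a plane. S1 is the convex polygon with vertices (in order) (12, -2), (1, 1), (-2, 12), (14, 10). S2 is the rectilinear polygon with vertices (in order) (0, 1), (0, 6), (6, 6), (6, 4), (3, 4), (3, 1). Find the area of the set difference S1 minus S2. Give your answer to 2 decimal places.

134.83

|S1| = 154, |S1∩S2| = 19.1667.
|S1 ∖ S2| = |S1| − |S1∩S2| = 154 − 19.1667 = 134.83.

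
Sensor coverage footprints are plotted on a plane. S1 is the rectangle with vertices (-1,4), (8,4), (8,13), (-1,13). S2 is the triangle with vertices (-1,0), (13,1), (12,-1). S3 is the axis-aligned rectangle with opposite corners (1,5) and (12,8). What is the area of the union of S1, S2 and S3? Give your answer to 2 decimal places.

By inclusion–exclusion:
Individual areas: |S1| = 81, |S2| = 13.5, |S3| = 33.
|S1∩S2| = 0.
|S1∩S3|: x∈[1,8], y∈[5,8] → 7·3 = 21.
|S2∩S3| = 0.
|S1∩S2∩S3| = 0.
|S1 ∪ S2 ∪ S3| = 127.5 − 21 + 0 = 106.50.

106.50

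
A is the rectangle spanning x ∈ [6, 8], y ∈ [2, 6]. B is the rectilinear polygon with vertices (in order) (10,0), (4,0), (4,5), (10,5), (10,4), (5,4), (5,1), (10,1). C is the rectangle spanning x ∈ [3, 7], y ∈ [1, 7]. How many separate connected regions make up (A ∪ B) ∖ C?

2

(A ∪ B) ∖ C splits into 2 disjoint pieces (area 6, area 6).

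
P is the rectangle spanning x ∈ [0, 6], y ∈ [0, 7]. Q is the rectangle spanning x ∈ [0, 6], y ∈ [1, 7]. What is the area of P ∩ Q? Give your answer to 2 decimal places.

|P∩Q|: x∈[0,6], y∈[1,7] → 6·6 = 36.

36.00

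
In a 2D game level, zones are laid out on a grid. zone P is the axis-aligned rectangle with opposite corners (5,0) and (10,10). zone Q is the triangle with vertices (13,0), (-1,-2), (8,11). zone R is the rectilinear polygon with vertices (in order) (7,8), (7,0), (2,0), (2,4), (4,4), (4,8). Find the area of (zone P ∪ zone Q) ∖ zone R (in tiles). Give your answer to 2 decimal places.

59.49

|zone P ∪ zone Q| = 88.4734.
|(zone P ∪ zone Q) ∩ zone R| = 28.9829.
|(zone P ∪ zone Q) ∖ zone R| = 88.4734 − 28.9829 = 59.49.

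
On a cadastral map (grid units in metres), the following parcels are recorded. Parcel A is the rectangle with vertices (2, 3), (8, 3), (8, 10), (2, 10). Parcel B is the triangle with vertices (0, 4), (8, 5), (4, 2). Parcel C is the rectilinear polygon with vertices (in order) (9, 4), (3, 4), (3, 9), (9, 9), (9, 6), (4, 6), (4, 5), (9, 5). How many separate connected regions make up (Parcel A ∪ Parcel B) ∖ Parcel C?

(Parcel A ∪ Parcel B) ∖ Parcel C splits into 2 disjoint pieces (area 19.9167, area 4).

2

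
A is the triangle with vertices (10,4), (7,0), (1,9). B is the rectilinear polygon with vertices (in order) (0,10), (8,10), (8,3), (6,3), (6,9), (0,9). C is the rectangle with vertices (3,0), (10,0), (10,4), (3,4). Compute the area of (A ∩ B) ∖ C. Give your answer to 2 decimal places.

3.33

|A ∩ B| = 5.3333.
|(A ∩ B) ∩ C| = 2.
|(A ∩ B) ∖ C| = 5.3333 − 2 = 3.33.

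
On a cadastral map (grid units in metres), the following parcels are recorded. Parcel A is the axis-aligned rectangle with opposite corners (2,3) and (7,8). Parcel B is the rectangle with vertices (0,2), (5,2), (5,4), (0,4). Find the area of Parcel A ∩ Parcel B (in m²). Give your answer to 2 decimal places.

|Parcel A∩Parcel B|: x∈[2,5], y∈[3,4] → 3·1 = 3.

3.00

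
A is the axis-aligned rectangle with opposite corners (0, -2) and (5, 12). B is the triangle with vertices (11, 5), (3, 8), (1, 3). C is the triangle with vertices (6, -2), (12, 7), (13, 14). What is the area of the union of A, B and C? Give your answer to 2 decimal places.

95.86

By inclusion–exclusion:
Individual areas: |A| = 70, |B| = 23, |C| = 16.5.
|A∩B| = 12.65.
|A∩C| = 0.
|B∩C| = 0.9866.
|A∩B∩C| = 0.
|A ∪ B ∪ C| = 109.5 − 13.6366 + 0 = 95.86.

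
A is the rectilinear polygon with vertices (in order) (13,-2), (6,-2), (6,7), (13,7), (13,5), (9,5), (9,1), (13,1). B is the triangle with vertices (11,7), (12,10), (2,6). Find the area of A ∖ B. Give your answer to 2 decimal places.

|A| = 47, |A∩B| = 1.3889.
|A ∖ B| = |A| − |A∩B| = 47 − 1.3889 = 45.61.

45.61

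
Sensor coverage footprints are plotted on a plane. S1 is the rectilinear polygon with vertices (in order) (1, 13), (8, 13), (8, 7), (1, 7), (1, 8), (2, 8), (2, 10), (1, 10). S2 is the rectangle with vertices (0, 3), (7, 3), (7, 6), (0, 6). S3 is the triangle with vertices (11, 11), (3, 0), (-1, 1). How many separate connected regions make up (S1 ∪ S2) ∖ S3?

3

(S1 ∪ S2) ∖ S3 splits into 3 disjoint pieces (area 38.65, area 2.2727, area 9.6).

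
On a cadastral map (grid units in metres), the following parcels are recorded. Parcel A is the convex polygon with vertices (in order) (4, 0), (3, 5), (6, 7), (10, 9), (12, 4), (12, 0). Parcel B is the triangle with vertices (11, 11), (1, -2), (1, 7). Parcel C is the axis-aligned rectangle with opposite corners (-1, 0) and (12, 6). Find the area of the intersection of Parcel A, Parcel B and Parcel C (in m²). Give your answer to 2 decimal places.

The intersection is the polygon with vertices (4.5,6), (7.154,6), (3.698,1.508), (3,5).
By the shoelace formula its area is 8.93.

8.93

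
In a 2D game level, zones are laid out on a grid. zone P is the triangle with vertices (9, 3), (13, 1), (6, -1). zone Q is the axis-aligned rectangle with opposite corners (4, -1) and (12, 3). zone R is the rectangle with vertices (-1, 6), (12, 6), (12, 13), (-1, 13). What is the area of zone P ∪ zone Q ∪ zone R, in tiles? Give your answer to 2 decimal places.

123.39

By inclusion–exclusion:
Individual areas: |zone P| = 11, |zone Q| = 32, |zone R| = 91.
|zone P∩zone Q| = 10.6071.
|zone P∩zone R| = 0.
|zone Q∩zone R| = 0 (no overlap).
|zone P∩zone Q∩zone R| = 0.
|zone P ∪ zone Q ∪ zone R| = 134 − 10.6071 + 0 = 123.39.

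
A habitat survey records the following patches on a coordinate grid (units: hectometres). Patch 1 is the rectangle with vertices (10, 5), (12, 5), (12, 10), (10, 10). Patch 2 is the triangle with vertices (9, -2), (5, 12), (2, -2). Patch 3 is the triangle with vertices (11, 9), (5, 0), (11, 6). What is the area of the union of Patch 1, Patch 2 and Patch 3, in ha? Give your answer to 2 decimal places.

63.65

By inclusion–exclusion:
Individual areas: |Patch 1| = 10, |Patch 2| = 49, |Patch 3| = 9.
|Patch 1∩Patch 2| = 0.
|Patch 1∩Patch 3| = 2.75.
|Patch 2∩Patch 3| = 1.6.
|Patch 1∩Patch 2∩Patch 3| = 0.
|Patch 1 ∪ Patch 2 ∪ Patch 3| = 68 − 4.35 + 0 = 63.65.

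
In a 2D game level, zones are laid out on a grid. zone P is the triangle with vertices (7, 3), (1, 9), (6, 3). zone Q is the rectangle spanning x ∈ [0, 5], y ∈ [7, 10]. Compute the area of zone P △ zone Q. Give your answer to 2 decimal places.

17.33

|zone P| = 3, |zone Q| = 15, |zone P∩zone Q| = 0.3333.
|zone P △ zone Q| = |zone P| + |zone Q| − 2·|zone P∩zone Q| = 3 + 15 − 0.6667 = 17.33.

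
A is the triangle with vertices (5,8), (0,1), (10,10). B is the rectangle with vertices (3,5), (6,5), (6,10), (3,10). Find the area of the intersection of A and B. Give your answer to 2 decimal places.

The intersection is the polygon with vertices (5,8), (6,8.4), (6,6.4), (4.444,5), (3,5), (3,5.2).
By the shoelace formula its area is 5.31.

5.31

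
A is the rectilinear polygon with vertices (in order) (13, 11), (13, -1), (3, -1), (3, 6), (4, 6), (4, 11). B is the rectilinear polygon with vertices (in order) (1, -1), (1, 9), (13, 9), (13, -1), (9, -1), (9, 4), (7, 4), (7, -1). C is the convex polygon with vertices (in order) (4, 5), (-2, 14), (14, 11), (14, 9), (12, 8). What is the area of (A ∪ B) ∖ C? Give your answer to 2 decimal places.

93.92

|A ∪ B| = 138.
|(A ∪ B) ∩ C| = 44.0833.
|(A ∪ B) ∖ C| = 138 − 44.0833 = 93.92.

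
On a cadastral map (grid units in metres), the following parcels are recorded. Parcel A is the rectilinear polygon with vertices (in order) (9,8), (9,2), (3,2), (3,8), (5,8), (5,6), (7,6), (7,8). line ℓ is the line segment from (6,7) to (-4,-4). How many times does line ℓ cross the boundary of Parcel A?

2

The segment meets the boundary at (3,3.7), (5.091,6).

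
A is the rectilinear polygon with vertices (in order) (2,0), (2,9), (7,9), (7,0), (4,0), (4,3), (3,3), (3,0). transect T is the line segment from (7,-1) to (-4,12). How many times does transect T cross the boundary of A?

4

The segment meets the boundary at (2,4.909), (3.615,3), (4,2.545), (6.154,0).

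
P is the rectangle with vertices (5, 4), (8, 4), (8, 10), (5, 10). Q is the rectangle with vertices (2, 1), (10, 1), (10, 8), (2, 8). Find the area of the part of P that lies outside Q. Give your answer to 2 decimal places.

6.00

|P∩Q|: x∈[5,8], y∈[4,8] → 3·4 = 12.
|P| = 18.
|P ∖ Q| = |P| − |P∩Q| = 18 − 12 = 6.00.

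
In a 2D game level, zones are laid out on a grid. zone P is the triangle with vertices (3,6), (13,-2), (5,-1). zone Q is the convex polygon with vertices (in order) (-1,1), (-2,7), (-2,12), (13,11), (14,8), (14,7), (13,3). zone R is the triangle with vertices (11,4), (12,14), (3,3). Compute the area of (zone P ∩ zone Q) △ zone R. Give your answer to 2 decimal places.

|zone P ∩ zone Q| = 7.7086.
|(zone P ∩ zone Q) ∩ zone R| = 2.3512.
|(zone P ∩ zone Q) △ zone R| = 7.7086 + 39.5 − 4.7023 = 42.51.

42.51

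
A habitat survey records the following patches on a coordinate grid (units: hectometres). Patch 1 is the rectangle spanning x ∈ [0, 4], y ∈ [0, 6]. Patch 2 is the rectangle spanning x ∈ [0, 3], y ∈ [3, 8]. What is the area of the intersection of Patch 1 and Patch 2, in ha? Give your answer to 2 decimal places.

9.00

|Patch 1∩Patch 2|: x∈[0,3], y∈[3,6] → 3·3 = 9.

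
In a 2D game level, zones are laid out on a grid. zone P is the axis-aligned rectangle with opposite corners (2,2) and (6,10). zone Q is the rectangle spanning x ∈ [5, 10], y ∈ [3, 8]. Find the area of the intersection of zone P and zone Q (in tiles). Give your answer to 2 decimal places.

|zone P∩zone Q|: x∈[5,6], y∈[3,8] → 1·5 = 5.

5.00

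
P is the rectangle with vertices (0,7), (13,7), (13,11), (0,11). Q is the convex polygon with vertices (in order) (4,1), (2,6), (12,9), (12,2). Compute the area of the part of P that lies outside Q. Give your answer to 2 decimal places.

|P| = 52, |P∩Q| = 6.6667.
|P ∖ Q| = |P| − |P∩Q| = 52 − 6.6667 = 45.33.

45.33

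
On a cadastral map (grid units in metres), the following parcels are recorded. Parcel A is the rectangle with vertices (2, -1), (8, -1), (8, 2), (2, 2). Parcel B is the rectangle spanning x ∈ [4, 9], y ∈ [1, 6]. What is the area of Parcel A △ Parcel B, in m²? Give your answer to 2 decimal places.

|Parcel A∩Parcel B|: x∈[4,8], y∈[1,2] → 4·1 = 4.
|Parcel A △ Parcel B| = |Parcel A| + |Parcel B| − 2·|Parcel A∩Parcel B| = 18 + 25 − 8 = 35.00.

35.00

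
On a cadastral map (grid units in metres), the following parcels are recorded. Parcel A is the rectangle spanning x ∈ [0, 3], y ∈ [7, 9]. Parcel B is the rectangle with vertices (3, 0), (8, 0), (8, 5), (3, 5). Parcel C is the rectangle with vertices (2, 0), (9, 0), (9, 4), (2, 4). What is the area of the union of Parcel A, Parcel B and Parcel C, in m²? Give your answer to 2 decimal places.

By inclusion–exclusion:
Individual areas: |Parcel A| = 6, |Parcel B| = 25, |Parcel C| = 28.
|Parcel A∩Parcel B| = 0 (no overlap).
|Parcel A∩Parcel C| = 0 (no overlap).
|Parcel B∩Parcel C|: x∈[3,8], y∈[0,4] → 5·4 = 20.
|Parcel A∩Parcel B∩Parcel C| = 0.
|Parcel A ∪ Parcel B ∪ Parcel C| = 59 − 20 + 0 = 39.00.

39.00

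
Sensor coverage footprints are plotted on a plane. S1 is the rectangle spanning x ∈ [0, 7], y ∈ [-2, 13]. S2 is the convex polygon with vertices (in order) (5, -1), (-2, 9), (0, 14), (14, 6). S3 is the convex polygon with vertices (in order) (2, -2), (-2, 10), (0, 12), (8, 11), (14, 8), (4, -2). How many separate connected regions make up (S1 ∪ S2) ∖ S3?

4

(S1 ∪ S2) ∖ S3 splits into 4 disjoint pieces (area 11.7828, area 6, area 0.2273, area 12.2708).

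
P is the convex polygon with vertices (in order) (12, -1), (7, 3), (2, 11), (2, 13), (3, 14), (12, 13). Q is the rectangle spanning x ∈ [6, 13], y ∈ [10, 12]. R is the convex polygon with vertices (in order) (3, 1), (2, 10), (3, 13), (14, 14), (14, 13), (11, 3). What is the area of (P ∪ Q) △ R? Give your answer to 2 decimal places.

46.52

|P ∪ Q| = 97.
|(P ∪ Q) ∩ R| = 82.4908.
|(P ∪ Q) △ R| = 97 + 114.5 − 164.9817 = 46.52.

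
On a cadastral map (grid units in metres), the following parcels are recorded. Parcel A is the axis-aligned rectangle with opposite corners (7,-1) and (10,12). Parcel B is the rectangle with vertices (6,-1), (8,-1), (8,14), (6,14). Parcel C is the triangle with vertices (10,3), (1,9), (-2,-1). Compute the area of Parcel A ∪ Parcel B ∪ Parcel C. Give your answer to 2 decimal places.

102.00

By inclusion–exclusion:
Individual areas: |Parcel A| = 39, |Parcel B| = 30, |Parcel C| = 54.
|Parcel A∩Parcel B|: x∈[7,8], y∈[-1,12] → 1·13 = 13.
|Parcel A∩Parcel C| = 4.5.
|Parcel B∩Parcel C| = 6.
|Parcel A∩Parcel B∩Parcel C| = 2.5.
|Parcel A ∪ Parcel B ∪ Parcel C| = 123 − 23.5 + 2.5 = 102.00.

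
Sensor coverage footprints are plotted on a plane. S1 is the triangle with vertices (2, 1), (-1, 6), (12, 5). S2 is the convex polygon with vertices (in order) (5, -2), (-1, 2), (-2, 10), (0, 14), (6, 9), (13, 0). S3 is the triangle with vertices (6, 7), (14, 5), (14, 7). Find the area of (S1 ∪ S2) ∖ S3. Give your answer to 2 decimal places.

|S1 ∪ S2| = 128.1145.
|(S1 ∪ S2) ∩ S3| = 0.3755.
|(S1 ∪ S2) ∖ S3| = 128.1145 − 0.3755 = 127.74.

127.74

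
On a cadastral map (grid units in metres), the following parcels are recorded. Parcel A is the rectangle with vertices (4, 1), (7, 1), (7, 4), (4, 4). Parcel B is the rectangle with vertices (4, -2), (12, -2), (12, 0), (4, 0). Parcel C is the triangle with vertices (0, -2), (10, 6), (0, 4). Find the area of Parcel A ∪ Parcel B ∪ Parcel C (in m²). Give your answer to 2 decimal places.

By inclusion–exclusion:
Individual areas: |Parcel A| = 9, |Parcel B| = 16, |Parcel C| = 30.
|Parcel A∩Parcel B| = 0 (no overlap).
|Parcel A∩Parcel C| = 4.8.
|Parcel B∩Parcel C| = 0.
|Parcel A∩Parcel B∩Parcel C| = 0.
|Parcel A ∪ Parcel B ∪ Parcel C| = 55 − 4.8 + 0 = 50.20.

50.20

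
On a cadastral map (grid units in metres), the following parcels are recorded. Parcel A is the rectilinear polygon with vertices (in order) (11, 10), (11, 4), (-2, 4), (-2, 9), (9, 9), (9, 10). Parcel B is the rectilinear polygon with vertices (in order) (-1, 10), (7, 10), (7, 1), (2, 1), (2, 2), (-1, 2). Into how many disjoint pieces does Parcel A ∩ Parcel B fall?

1

Parcel A ∩ Parcel B is a single connected region.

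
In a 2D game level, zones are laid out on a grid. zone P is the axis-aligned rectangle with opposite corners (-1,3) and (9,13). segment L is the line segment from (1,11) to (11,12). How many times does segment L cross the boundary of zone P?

The segment meets the boundary at (9,11.8).

1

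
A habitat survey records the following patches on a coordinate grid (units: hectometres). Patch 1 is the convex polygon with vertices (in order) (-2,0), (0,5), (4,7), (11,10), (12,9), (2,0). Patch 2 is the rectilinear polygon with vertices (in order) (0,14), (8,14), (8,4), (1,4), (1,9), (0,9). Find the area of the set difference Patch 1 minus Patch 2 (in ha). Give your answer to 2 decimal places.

|Patch 1| = 53, |Patch 1∩Patch 2| = 21.0897.
|Patch 1 ∖ Patch 2| = |Patch 1| − |Patch 1∩Patch 2| = 53 − 21.0897 = 31.91.

31.91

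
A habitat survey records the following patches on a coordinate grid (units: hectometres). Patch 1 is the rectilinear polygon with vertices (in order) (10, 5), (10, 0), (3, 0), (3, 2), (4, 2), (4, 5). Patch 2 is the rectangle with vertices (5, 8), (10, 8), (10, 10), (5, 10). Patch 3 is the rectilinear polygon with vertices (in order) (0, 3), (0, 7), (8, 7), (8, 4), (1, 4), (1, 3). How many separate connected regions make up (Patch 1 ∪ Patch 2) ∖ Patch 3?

2

(Patch 1 ∪ Patch 2) ∖ Patch 3 splits into 2 disjoint pieces (area 28, area 10).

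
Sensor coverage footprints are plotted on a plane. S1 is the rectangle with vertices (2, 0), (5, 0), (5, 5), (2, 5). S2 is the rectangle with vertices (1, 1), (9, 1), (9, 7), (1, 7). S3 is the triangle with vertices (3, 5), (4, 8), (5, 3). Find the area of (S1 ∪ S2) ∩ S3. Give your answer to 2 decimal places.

The region (S1 ∪ S2) ∩ S3 is the polygon with vertices (4.2,7), (5,3), (3,5), (3.667,7).
By the shoelace formula its area is 3.73.

3.73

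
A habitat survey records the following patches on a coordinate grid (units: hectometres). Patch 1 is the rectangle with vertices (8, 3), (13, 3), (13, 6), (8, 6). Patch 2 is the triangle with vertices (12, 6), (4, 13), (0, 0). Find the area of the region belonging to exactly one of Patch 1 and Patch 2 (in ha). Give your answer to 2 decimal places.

73.00

|Patch 1| = 15, |Patch 2| = 66, |Patch 1∩Patch 2| = 4.
|Patch 1 △ Patch 2| = |Patch 1| + |Patch 2| − 2·|Patch 1∩Patch 2| = 15 + 66 − 8 = 73.00.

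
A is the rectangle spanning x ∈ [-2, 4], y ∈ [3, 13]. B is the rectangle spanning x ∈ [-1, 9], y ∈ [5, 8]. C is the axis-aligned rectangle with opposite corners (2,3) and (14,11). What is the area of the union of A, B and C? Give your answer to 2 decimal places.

140.00

By inclusion–exclusion:
Individual areas: |A| = 60, |B| = 30, |C| = 96.
|A∩B|: x∈[-1,4], y∈[5,8] → 5·3 = 15.
|A∩C|: x∈[2,4], y∈[3,11] → 2·8 = 16.
|B∩C|: x∈[2,9], y∈[5,8] → 7·3 = 21.
|A∩B∩C| = 6.
|A ∪ B ∪ C| = 186 − 52 + 6 = 140.00.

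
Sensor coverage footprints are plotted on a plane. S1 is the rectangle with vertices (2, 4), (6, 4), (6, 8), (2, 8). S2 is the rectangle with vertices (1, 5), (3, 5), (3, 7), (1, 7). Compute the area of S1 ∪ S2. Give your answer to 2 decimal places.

18.00

By inclusion–exclusion:
Individual areas: |S1| = 16, |S2| = 4.
|S1∩S2|: x∈[2,3], y∈[5,7] → 1·2 = 2.
|S1 ∪ S2| = 20 − 2 = 18.00.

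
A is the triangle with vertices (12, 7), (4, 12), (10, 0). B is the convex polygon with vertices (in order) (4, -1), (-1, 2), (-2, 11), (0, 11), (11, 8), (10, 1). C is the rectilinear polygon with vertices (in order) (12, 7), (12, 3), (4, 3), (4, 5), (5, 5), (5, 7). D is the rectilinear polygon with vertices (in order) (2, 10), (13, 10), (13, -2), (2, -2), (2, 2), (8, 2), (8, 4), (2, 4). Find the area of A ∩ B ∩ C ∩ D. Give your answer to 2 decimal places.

The intersection is the polygon with vertices (8.5,3), (8,4), (6.5,7), (10.857,7), (10.286,3).
By the shoelace formula its area is 12.29.

12.29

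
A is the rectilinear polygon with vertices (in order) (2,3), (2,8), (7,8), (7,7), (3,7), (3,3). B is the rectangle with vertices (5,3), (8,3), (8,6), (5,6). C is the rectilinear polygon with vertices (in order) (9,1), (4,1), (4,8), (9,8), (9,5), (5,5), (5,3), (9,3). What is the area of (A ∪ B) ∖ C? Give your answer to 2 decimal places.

12.00

|A ∪ B| = 18.
|(A ∪ B) ∩ C| = 6.
|(A ∪ B) ∖ C| = 18 − 6 = 12.00.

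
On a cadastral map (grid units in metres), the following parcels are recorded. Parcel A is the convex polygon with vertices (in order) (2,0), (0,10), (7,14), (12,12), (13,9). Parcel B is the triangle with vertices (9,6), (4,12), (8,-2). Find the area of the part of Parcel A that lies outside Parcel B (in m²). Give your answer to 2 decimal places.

85.85

|Parcel A| = 100, |Parcel A∩Parcel B| = 14.1494.
|Parcel A ∖ Parcel B| = |Parcel A| − |Parcel A∩Parcel B| = 100 − 14.1494 = 85.85.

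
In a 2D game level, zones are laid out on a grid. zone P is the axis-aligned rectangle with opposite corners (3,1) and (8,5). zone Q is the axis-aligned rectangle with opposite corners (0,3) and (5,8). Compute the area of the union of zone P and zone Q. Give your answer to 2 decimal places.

By inclusion–exclusion:
Individual areas: |zone P| = 20, |zone Q| = 25.
|zone P∩zone Q|: x∈[3,5], y∈[3,5] → 2·2 = 4.
|zone P ∪ zone Q| = 45 − 4 = 41.00.

41.00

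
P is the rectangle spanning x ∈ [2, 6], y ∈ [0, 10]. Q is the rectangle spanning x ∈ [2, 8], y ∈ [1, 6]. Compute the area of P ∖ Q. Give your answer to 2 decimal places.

|P∩Q|: x∈[2,6], y∈[1,6] → 4·5 = 20.
|P| = 40.
|P ∖ Q| = |P| − |P∩Q| = 40 − 20 = 20.00.

20.00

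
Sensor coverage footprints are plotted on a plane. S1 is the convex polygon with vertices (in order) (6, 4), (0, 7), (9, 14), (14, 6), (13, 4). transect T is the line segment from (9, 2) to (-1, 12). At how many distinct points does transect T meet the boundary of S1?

The segment meets the boundary at (2.25,8.75), (7,4).

2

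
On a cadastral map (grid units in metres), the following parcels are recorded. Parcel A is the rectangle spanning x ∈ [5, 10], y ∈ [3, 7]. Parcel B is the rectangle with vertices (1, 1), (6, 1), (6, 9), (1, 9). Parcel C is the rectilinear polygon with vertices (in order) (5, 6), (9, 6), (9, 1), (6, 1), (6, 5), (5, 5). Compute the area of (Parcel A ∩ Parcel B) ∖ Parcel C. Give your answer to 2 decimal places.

|Parcel A ∩ Parcel B| = 4.
|(Parcel A ∩ Parcel B) ∩ Parcel C| = 1.
|(Parcel A ∩ Parcel B) ∖ Parcel C| = 4 − 1 = 3.00.

3.00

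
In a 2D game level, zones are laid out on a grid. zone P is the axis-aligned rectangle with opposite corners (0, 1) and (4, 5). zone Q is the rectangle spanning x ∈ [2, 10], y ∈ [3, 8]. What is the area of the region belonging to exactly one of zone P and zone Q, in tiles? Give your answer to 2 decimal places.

|zone P∩zone Q|: x∈[2,4], y∈[3,5] → 2·2 = 4.
|zone P △ zone Q| = |zone P| + |zone Q| − 2·|zone P∩zone Q| = 16 + 40 − 8 = 48.00.

48.00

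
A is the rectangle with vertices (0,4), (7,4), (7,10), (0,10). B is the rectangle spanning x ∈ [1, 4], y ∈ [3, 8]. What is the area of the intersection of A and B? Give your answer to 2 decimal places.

12.00

|A∩B|: x∈[1,4], y∈[4,8] → 3·4 = 12.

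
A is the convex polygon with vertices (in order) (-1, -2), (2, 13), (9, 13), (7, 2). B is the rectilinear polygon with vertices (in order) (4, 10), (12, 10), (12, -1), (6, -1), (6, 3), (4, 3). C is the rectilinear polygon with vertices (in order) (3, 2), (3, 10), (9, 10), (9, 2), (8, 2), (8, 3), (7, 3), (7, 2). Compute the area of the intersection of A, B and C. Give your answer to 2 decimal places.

27.73

The intersection is the polygon with vertices (6,3), (4,3), (4,10), (8.454,10), (7.182,3), (7,3), (7,2), (6,2).
By the shoelace formula its area is 27.73.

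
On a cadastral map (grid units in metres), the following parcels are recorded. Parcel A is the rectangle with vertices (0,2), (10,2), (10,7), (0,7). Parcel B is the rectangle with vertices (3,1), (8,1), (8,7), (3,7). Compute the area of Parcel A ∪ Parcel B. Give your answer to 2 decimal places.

55.00

By inclusion–exclusion:
Individual areas: |Parcel A| = 50, |Parcel B| = 30.
|Parcel A∩Parcel B|: x∈[3,8], y∈[2,7] → 5·5 = 25.
|Parcel A ∪ Parcel B| = 80 − 25 = 55.00.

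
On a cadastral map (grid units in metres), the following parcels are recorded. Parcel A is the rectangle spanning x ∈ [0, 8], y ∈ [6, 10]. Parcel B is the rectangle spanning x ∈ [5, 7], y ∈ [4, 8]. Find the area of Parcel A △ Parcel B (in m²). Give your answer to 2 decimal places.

|Parcel A∩Parcel B|: x∈[5,7], y∈[6,8] → 2·2 = 4.
|Parcel A △ Parcel B| = |Parcel A| + |Parcel B| − 2·|Parcel A∩Parcel B| = 32 + 8 − 8 = 32.00.

32.00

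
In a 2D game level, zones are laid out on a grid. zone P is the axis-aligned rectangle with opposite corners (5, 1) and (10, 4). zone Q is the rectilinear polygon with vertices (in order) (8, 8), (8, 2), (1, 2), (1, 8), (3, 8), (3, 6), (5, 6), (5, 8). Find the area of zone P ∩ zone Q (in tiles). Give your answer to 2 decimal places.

The intersection is the polygon with vertices (5,4), (8,4), (8,2), (5,2).
By the shoelace formula its area is 6.00.

6.00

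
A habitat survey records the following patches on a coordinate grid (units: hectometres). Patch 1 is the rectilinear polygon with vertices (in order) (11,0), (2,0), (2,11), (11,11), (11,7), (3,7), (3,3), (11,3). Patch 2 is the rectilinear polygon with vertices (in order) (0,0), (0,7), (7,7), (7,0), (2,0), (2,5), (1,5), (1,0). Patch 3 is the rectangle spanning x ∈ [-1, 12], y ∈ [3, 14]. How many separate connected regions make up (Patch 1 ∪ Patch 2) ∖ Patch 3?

(Patch 1 ∪ Patch 2) ∖ Patch 3 splits into 2 disjoint pieces (area 27, area 3).

2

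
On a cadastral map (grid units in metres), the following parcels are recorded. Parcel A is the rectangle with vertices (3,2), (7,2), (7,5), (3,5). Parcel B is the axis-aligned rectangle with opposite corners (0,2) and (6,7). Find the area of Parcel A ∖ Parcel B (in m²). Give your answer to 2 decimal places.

3.00

|Parcel A∩Parcel B|: x∈[3,6], y∈[2,5] → 3·3 = 9.
|Parcel A| = 12.
|Parcel A ∖ Parcel B| = |Parcel A| − |Parcel A∩Parcel B| = 12 − 9 = 3.00.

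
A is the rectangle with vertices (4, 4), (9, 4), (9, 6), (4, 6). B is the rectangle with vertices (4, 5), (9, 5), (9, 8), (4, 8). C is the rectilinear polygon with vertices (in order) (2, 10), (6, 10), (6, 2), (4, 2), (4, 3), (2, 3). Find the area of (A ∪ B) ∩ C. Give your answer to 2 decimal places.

The region (A ∪ B) ∩ C is the polygon with vertices (4,4), (4,5), (4,6), (4,8), (6,8), (6,4).
By the shoelace formula its area is 8.00.

8.00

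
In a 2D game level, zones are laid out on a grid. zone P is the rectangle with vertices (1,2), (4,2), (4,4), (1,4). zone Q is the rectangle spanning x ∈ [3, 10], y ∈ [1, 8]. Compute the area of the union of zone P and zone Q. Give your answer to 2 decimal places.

By inclusion–exclusion:
Individual areas: |zone P| = 6, |zone Q| = 49.
|zone P∩zone Q|: x∈[3,4], y∈[2,4] → 1·2 = 2.
|zone P ∪ zone Q| = 55 − 2 = 53.00.

53.00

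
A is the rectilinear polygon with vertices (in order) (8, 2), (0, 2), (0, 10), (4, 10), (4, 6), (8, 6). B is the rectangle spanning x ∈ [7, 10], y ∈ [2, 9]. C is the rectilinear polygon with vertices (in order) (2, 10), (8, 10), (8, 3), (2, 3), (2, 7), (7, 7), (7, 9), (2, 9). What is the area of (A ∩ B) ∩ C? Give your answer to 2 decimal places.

The region (A ∩ B) ∩ C is the polygon with vertices (7,6), (8,6), (8,3), (7,3).
By the shoelace formula its area is 3.00.

3.00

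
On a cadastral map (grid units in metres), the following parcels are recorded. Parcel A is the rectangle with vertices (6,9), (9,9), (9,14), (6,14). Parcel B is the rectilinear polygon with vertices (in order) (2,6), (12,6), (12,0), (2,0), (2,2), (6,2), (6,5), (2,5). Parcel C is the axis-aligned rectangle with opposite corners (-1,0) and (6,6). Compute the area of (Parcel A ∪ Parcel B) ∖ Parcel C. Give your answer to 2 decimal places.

51.00

|Parcel A ∪ Parcel B| = 63.
|(Parcel A ∪ Parcel B) ∩ Parcel C| = 12.
|(Parcel A ∪ Parcel B) ∖ Parcel C| = 63 − 12 = 51.00.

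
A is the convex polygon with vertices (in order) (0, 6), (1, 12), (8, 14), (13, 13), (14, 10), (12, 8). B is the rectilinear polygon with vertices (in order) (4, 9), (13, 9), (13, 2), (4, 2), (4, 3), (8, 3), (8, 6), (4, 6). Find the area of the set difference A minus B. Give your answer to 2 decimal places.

63.17

|A| = 77, |A∩B| = 13.8333.
|A ∖ B| = |A| − |A∩B| = 77 − 13.8333 = 63.17.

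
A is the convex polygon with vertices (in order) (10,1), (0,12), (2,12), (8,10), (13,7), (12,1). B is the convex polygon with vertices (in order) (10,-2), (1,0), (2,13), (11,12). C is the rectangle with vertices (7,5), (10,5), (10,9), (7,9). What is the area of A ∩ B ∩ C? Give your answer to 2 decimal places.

The intersection is the polygon with vertices (10,8.8), (10,5), (7,5), (7,9), (9.667,9).
By the shoelace formula its area is 11.97.

11.97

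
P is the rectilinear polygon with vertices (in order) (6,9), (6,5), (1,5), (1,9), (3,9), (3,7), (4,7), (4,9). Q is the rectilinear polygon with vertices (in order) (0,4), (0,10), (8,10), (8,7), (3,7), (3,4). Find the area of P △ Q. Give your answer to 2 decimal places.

27.00

|P| = 18, |Q| = 33, |P∩Q| = 12.
|P △ Q| = |P| + |Q| − 2·|P∩Q| = 18 + 33 − 24 = 27.00.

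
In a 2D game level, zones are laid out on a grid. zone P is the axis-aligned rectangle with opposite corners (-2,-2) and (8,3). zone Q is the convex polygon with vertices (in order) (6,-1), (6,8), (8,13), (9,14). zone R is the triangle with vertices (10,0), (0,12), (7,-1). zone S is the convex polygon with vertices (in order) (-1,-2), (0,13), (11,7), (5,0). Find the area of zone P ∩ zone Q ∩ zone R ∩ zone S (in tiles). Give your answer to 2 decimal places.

0.99

The intersection is the polygon with vertices (6,3), (6.8,3), (6.565,1.826), (6,1.167).
By the shoelace formula its area is 0.99.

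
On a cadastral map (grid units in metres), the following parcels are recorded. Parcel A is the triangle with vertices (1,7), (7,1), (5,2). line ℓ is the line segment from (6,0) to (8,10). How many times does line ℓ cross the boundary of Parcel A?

The segment meets the boundary at (6.333,1.667), (6.273,1.364).

2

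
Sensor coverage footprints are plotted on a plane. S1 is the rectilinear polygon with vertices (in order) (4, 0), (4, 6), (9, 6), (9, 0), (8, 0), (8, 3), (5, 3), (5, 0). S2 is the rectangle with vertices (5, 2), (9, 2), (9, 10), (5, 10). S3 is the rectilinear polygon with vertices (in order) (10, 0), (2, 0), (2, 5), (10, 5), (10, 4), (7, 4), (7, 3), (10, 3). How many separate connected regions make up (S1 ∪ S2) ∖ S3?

(S1 ∪ S2) ∖ S3 splits into 2 disjoint pieces (area 21, area 2).

2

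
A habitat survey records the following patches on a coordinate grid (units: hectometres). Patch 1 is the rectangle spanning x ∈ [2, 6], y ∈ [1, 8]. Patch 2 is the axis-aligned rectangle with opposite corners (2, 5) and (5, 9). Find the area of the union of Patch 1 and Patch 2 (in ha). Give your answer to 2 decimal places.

By inclusion–exclusion:
Individual areas: |Patch 1| = 28, |Patch 2| = 12.
|Patch 1∩Patch 2|: x∈[2,5], y∈[5,8] → 3·3 = 9.
|Patch 1 ∪ Patch 2| = 40 − 9 = 31.00.

31.00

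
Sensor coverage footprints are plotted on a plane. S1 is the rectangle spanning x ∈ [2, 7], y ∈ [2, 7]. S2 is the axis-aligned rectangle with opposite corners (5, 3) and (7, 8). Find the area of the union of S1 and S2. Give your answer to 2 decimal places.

By inclusion–exclusion:
Individual areas: |S1| = 25, |S2| = 10.
|S1∩S2|: x∈[5,7], y∈[3,7] → 2·4 = 8.
|S1 ∪ S2| = 35 − 8 = 27.00.

27.00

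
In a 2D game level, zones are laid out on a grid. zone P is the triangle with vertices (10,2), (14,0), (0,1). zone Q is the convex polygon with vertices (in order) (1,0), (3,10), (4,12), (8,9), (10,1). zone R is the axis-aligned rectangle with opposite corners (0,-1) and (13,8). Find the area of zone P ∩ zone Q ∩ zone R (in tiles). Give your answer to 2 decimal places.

6.93

The intersection is the polygon with vertices (1.224,1.122), (9.756,1.976), (10,1), (6.087,0.565), (1.183,0.915).
By the shoelace formula its area is 6.93.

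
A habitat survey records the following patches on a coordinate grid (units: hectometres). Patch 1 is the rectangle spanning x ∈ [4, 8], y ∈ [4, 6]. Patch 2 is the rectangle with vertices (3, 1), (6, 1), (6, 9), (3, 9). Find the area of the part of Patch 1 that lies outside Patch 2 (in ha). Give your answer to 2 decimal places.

4.00

|Patch 1∩Patch 2|: x∈[4,6], y∈[4,6] → 2·2 = 4.
|Patch 1| = 8.
|Patch 1 ∖ Patch 2| = |Patch 1| − |Patch 1∩Patch 2| = 8 − 4 = 4.00.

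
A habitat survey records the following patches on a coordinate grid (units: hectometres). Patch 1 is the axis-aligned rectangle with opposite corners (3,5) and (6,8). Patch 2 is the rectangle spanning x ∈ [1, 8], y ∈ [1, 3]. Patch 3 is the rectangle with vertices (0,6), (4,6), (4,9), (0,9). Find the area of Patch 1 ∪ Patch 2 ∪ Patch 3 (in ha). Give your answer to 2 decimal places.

By inclusion–exclusion:
Individual areas: |Patch 1| = 9, |Patch 2| = 14, |Patch 3| = 12.
|Patch 1∩Patch 2| = 0 (no overlap).
|Patch 1∩Patch 3|: x∈[3,4], y∈[6,8] → 1·2 = 2.
|Patch 2∩Patch 3| = 0 (no overlap).
|Patch 1∩Patch 2∩Patch 3| = 0.
|Patch 1 ∪ Patch 2 ∪ Patch 3| = 35 − 2 + 0 = 33.00.

33.00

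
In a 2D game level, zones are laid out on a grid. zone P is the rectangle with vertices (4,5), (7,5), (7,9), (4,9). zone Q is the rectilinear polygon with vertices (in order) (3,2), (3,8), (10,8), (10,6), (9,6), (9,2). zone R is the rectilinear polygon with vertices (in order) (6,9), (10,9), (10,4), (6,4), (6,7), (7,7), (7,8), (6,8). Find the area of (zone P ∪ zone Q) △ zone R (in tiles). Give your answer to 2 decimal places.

|zone P ∪ zone Q| = 41.
|(zone P ∪ zone Q) ∩ zone R| = 14.
|(zone P ∪ zone Q) △ zone R| = 41 + 19 − 28 = 32.00.

32.00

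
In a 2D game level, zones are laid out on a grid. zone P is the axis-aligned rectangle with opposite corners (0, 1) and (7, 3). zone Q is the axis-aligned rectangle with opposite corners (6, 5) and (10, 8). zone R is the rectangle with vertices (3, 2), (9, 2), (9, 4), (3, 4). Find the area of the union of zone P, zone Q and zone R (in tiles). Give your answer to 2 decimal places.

By inclusion–exclusion:
Individual areas: |zone P| = 14, |zone Q| = 12, |zone R| = 12.
|zone P∩zone Q| = 0 (no overlap).
|zone P∩zone R|: x∈[3,7], y∈[2,3] → 4·1 = 4.
|zone Q∩zone R| = 0 (no overlap).
|zone P∩zone Q∩zone R| = 0.
|zone P ∪ zone Q ∪ zone R| = 38 − 4 + 0 = 34.00.

34.00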